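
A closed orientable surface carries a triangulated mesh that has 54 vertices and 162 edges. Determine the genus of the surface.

Every face is a triangle and each edge borders two faces, so 3F = 2·162, giving F = 108.
χ = V − E + F = 54 − 162 + 108 = 0.
For a closed orientable surface χ = 2 − 2g, so g = (2 − (0))/2 = 1.

1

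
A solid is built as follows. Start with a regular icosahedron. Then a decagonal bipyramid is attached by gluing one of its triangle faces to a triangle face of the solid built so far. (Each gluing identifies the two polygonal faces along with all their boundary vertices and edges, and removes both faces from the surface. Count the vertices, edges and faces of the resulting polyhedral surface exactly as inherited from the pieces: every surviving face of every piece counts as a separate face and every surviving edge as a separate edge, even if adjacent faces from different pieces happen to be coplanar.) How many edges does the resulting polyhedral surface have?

57

A regular icosahedron: V=12, E=30, F=20.
Attach a decagonal bipyramid (V=12, E=30, F=20) along a 3-gon: merge 3 vertices and 3 edges, delete both glued faces → V=21, E=57, F=38.
Check: V − E + F = 21 − 57 + 38 = 2.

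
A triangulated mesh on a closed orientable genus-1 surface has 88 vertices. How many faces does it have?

χ = 2 − 2·1 = 0, and every face is a triangle so 3F = 2E.
V − E + F = 0 with E = 3F/2 gives 88 − (3/2 − 1)·F = 0, so F = 176 and E = 264.

176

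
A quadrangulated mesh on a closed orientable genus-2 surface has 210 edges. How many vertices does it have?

103

χ = 2 − 2·2 = -2, and every face is a square so 4F = 2E.
F = 2E/4 = 105. Then V = -2 + E − F = -2 + 210 − 105 = 103.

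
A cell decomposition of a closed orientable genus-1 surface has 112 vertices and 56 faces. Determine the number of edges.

For a closed orientable surface of genus 1, χ = 2 − 2·1 = 0.
E = V + F − (0) = 112 + 56 − (0) = 168.

168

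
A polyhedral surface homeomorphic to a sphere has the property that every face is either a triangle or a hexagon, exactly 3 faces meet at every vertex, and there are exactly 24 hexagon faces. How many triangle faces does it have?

4

Let x be the number of triangles; then F = 24 + x.
Edge–face incidences: 2E = 6·24 + 3·x = 144 + 3x.
Every vertex has degree 3, so 3V = 2E.
Euler: V − E + F = 2 ⇒ (2E)/3 − E + (24 + x) = 2.
Multiply by 6: 2·(2E) − 3·(2E) + 6·(24 + x) = 12, i.e. 144 + 6x − (144 + 3x) = 12.
Collecting terms: 3x = 12, so x = 4.
Then 2E = 144 + 3·4 = 156, so E = 78, V = 2E/3 = 52, F = 24 + 4 = 28.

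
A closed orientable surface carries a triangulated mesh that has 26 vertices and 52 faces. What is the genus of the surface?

1

Every face is a triangle, so 2E = 3·52 = 156, giving E = 78.
χ = V − E + F = 26 − 78 + 52 = 0.
For a closed orientable surface χ = 2 − 2g, so g = (2 − (0))/2 = 1.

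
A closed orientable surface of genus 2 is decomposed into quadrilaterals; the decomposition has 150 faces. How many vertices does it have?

148

χ = 2 − 2·2 = -2, and every face is a square so 4F = 2E.
E = 4·150/2 = 300. Then V = -2 + E − F = -2 + 300 − 150 = 148.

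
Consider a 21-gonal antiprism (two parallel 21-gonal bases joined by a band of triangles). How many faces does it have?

44

An antiprism on an n-gon has two n-gon caps and 2n triangles: V = 2·21 = 42, E = 4·21 = 84, F = 2·21 + 2 = 44.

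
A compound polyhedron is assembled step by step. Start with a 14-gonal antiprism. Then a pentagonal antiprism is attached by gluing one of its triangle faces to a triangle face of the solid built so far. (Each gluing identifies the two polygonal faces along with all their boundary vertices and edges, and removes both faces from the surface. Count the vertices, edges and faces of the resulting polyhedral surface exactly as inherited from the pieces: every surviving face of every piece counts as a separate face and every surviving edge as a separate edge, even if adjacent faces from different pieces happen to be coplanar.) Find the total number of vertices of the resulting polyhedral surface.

A 14-gonal antiprism: V=28, E=56, F=30.
Attach a pentagonal antiprism (V=10, E=20, F=12) along a 3-gon: merge 3 vertices and 3 edges, delete both glued faces → V=35, E=73, F=40.
Check: V − E + F = 35 − 73 + 40 = 2.

35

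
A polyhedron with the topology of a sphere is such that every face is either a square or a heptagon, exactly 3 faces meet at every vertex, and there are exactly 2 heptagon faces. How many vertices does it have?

14

Let x be the number of squares; then F = 2 + x.
Edge–face incidences: 2E = 7·2 + 4·x = 14 + 4x.
Every vertex has degree 3, so 3V = 2E.
Euler: V − E + F = 2 ⇒ (2E)/3 − E + (2 + x) = 2.
Multiply by 6: 2·(2E) − 3·(2E) + 6·(2 + x) = 12, i.e. 12 + 6x − (14 + 4x) = 12.
Collecting terms: 2x − 2 = 12, so 2x = 14, so x = 7.
Then 2E = 14 + 4·7 = 42, so E = 21, V = 2E/3 = 14, F = 2 + 7 = 9.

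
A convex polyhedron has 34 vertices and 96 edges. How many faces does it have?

Here V − E + F = 2.
F = 2 − V + E = 2 − 34 + 96 = 64.

64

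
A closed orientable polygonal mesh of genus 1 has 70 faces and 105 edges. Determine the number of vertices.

35

For a closed orientable surface of genus 1, χ = 2 − 2·1 = 0.
V = 0 + E − F = 0 + 105 − 70 = 35.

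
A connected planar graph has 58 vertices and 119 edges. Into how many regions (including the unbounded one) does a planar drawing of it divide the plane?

Euler's formula for a connected plane graph: V − E + F = 2, so F = 2 − 58 + 119 = 63.

63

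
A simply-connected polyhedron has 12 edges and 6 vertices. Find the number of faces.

Here V − E + F = 2.
F = 2 − V + E = 2 − 6 + 12 = 8.

8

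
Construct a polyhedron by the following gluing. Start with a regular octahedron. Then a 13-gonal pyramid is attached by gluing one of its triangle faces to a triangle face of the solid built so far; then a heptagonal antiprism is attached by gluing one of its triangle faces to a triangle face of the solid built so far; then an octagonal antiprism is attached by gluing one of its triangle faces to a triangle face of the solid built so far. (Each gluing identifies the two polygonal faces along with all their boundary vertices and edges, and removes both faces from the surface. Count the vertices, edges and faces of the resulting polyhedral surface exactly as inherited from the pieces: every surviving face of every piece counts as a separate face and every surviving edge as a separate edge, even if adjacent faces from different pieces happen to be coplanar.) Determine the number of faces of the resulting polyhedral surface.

50

A regular octahedron: V=6, E=12, F=8.
Attach a 13-gonal pyramid (V=14, E=26, F=14) along a 3-gon: merge 3 vertices and 3 edges, delete both glued faces → V=17, E=35, F=20.
Attach a heptagonal antiprism (V=14, E=28, F=16) along a 3-gon: merge 3 vertices and 3 edges, delete both glued faces → V=28, E=60, F=34.
Attach an octagonal antiprism (V=16, E=32, F=18) along a 3-gon: merge 3 vertices and 3 edges, delete both glued faces → V=41, E=89, F=50.
Check: V − E + F = 41 − 89 + 50 = 2.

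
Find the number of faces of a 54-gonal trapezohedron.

108

The n-trapezohedron (dual of the n-antiprism) has V = 2·54 + 2 = 110, E = 4·54 = 216, F = 2·54 = 108.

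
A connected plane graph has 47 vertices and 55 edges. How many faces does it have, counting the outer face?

10

Euler's formula for a connected plane graph: V − E + F = 2, so F = 2 − 47 + 55 = 10.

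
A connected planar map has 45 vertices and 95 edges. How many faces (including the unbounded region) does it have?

52

Euler's formula for a connected plane graph: V − E + F = 2, so F = 2 − 45 + 95 = 52.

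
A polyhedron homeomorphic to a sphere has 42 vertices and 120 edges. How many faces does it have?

80

Here V − E + F = 2.
F = 2 − V + E = 2 − 42 + 120 = 80.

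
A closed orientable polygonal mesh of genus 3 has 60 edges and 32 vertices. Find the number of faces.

24

For a closed orientable surface of genus 3, χ = 2 − 2·3 = -4.
F = -4 − V + E = -4 − 32 + 60 = 24.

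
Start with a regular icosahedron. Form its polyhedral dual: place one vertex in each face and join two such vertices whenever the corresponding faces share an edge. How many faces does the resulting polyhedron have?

12

The base solid has V = 12, E = 30, F = 20.
The dual swaps V and F and preserves E: V′ = F = 20, E′ = E = 30, F′ = V = 12.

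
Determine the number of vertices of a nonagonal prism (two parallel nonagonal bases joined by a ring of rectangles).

18

A prism on an n-gon has two n-gon bases and n rectangular sides: V = 2·9 = 18, E = 3·9 = 27, F = 9 + 2 = 11.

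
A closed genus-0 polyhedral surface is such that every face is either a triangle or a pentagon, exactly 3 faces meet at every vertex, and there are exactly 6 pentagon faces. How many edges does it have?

Let x be the number of triangles; then F = 6 + x.
Edge–face incidences: 2E = 5·6 + 3·x = 30 + 3x.
Every vertex has degree 3, so 3V = 2E.
Euler: V − E + F = 2 ⇒ (2E)/3 − E + (6 + x) = 2.
Multiply by 6: 2·(2E) − 3·(2E) + 6·(6 + x) = 12, i.e. 36 + 6x − (30 + 3x) = 12.
Collecting terms: 3x + 6 = 12, so 3x = 6, so x = 2.
Then 2E = 30 + 3·2 = 36, so E = 18, V = 2E/3 = 12, F = 6 + 2 = 8.

18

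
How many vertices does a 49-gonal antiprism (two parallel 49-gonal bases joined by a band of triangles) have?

An antiprism on an n-gon has two n-gon caps and 2n triangles: V = 2·49 = 98, E = 4·49 = 196, F = 2·49 + 2 = 100.

98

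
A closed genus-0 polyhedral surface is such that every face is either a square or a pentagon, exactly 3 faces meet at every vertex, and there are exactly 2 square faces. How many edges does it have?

Let x be the number of pentagons; then F = 2 + x.
Edge–face incidences: 2E = 4·2 + 5·x = 8 + 5x.
Every vertex has degree 3, so 3V = 2E.
Euler: V − E + F = 2 ⇒ (2E)/3 − E + (2 + x) = 2.
Multiply by 6: 2·(2E) − 3·(2E) + 6·(2 + x) = 12, i.e. 12 + 6x − (8 + 5x) = 12.
Collecting terms: x + 4 = 12, so x = 8.
Then 2E = 8 + 5·8 = 48, so E = 24, V = 2E/3 = 16, F = 2 + 8 = 10.

24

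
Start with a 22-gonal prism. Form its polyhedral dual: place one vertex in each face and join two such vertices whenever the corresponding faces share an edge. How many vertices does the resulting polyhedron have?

The base solid has V = 44, E = 66, F = 24.
The dual swaps V and F and preserves E: V′ = F = 24, E′ = E = 66, F′ = V = 44.

24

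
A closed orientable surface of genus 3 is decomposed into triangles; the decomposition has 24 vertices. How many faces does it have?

χ = 2 − 2·3 = -4, and every face is a triangle so 3F = 2E.
V − E + F = -4 with E = 3F/2 gives 24 − (3/2 − 1)·F = -4, so F = 56 and E = 84.

56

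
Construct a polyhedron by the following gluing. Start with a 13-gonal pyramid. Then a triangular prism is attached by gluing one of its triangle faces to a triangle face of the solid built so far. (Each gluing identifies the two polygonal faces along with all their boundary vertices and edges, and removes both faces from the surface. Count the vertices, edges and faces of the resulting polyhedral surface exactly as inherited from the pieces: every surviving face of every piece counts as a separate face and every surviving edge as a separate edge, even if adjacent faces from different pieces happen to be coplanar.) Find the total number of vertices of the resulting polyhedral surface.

A 13-gonal pyramid: V=14, E=26, F=14.
Attach a triangular prism (V=6, E=9, F=5) along a 3-gon: merge 3 vertices and 3 edges, delete both glued faces → V=17, E=32, F=17.
Check: V − E + F = 17 − 32 + 17 = 2.

17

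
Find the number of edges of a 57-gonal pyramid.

A pyramid on an n-gon base has one n-gon and n triangles: V = 57 + 1 = 58, E = 2·57 = 114, F = 57 + 1 = 58.
Check: V − E + F = 58 − 114 + 58 = 2.

114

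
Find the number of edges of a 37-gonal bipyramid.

111

A bipyramid over an n-gon has 2n triangular faces and n + 2 vertices: V = 37 + 2 = 39, E = 3·37 = 111, F = 2·37 = 74.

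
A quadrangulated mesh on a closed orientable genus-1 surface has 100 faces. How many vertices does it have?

100

χ = 2 − 2·1 = 0, and every face is a square so 4F = 2E.
E = 4·100/2 = 200. Then V = 0 + E − F = 0 + 200 − 100 = 100.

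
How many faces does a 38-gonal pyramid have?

A pyramid on an n-gon base has one n-gon and n triangles: V = 38 + 1 = 39, E = 2·38 = 76, F = 38 + 1 = 39.

39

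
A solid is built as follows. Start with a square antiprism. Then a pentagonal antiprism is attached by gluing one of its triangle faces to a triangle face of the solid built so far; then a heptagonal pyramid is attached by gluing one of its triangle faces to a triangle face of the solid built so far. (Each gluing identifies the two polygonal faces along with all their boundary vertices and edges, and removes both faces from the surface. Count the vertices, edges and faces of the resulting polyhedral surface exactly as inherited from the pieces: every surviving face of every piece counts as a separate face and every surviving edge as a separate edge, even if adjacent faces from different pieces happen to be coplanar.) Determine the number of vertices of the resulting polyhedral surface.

20

A square antiprism: V=8, E=16, F=10.
Attach a pentagonal antiprism (V=10, E=20, F=12) along a 3-gon: merge 3 vertices and 3 edges, delete both glued faces → V=15, E=33, F=20.
Attach a heptagonal pyramid (V=8, E=14, F=8) along a 3-gon: merge 3 vertices and 3 edges, delete both glued faces → V=20, E=44, F=26.
Check: V − E + F = 20 − 44 + 26 = 2.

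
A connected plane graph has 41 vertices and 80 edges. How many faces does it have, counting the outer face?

41

Euler's formula for a connected plane graph: V − E + F = 2, so F = 2 − 41 + 80 = 41.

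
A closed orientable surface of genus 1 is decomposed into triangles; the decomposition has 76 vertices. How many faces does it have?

152

χ = 2 − 2·1 = 0, and every face is a triangle so 3F = 2E.
V − E + F = 0 with E = 3F/2 gives 76 − (3/2 − 1)·F = 0, so F = 152 and E = 228.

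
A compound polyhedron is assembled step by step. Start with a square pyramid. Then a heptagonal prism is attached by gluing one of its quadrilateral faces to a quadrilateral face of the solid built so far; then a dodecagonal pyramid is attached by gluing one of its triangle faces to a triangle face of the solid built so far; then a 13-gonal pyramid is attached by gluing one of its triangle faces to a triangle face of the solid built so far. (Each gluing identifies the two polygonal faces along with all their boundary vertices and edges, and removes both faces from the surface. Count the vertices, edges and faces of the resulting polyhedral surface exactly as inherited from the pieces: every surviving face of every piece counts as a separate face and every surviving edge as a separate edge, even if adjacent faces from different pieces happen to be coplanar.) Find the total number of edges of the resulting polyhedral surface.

A square pyramid: V=5, E=8, F=5.
Attach a heptagonal prism (V=14, E=21, F=9) along a 4-gon: merge 4 vertices and 4 edges, delete both glued faces → V=15, E=25, F=12.
Attach a dodecagonal pyramid (V=13, E=24, F=13) along a 3-gon: merge 3 vertices and 3 edges, delete both glued faces → V=25, E=46, F=23.
Attach a 13-gonal pyramid (V=14, E=26, F=14) along a 3-gon: merge 3 vertices and 3 edges, delete both glued faces → V=36, E=69, F=35.
Check: V − E + F = 36 − 69 + 35 = 2.

69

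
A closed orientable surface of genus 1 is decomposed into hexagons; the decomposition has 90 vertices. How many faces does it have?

45

χ = 2 − 2·1 = 0, and every face is a hexagon so 6F = 2E.
V − E + F = 0 with E = 6F/2 gives 90 − (6/2 − 1)·F = 0, so F = 45 and E = 135.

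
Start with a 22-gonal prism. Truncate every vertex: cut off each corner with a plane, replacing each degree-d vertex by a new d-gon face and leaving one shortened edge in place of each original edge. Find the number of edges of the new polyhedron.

The base solid has V = 44, E = 66, F = 24.
Truncation replaces each original edge-end by a new vertex, so V′ = 2E = 132.
Each original edge survives, and each old vertex of degree d contributes d new edges; summing degrees gives Σd = 2E, so E′ = E + 2E = 3E = 198.
Each original face survives and each original vertex becomes one new face: F′ = F + V = 68.

198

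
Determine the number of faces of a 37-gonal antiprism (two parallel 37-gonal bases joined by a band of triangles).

An antiprism on an n-gon has two n-gon caps and 2n triangles: V = 2·37 = 74, E = 4·37 = 148, F = 2·37 + 2 = 76.

76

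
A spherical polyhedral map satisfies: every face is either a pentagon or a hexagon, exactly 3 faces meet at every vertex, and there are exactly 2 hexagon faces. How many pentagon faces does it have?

12

Let x be the number of pentagons; then F = 2 + x.
Edge–face incidences: 2E = 6·2 + 5·x = 12 + 5x.
Every vertex has degree 3, so 3V = 2E.
Euler: V − E + F = 2 ⇒ (2E)/3 − E + (2 + x) = 2.
Multiply by 6: 2·(2E) − 3·(2E) + 6·(2 + x) = 12, i.e. 12 + 6x − (12 + 5x) = 12.
Collecting terms: x = 12.
Then 2E = 12 + 5·12 = 72, so E = 36, V = 2E/3 = 24, F = 2 + 12 = 14.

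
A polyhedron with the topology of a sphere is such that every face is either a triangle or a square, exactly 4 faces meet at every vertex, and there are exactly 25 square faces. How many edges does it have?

62

Let x be the number of triangles; then F = 25 + x.
Edge–face incidences: 2E = 4·25 + 3·x = 100 + 3x.
Every vertex has degree 4, so 4V = 2E.
Euler: V − E + F = 2 ⇒ (2E)/4 − E + (25 + x) = 2.
Multiply by 8: 2·(2E) − 4·(2E) + 8·(25 + x) = 16, i.e. 200 + 8x − 2·(100 + 3x) = 16.
Collecting terms: 2x = 16, so x = 8.
Then 2E = 100 + 3·8 = 124, so E = 62, V = 2E/4 = 31, F = 25 + 8 = 33.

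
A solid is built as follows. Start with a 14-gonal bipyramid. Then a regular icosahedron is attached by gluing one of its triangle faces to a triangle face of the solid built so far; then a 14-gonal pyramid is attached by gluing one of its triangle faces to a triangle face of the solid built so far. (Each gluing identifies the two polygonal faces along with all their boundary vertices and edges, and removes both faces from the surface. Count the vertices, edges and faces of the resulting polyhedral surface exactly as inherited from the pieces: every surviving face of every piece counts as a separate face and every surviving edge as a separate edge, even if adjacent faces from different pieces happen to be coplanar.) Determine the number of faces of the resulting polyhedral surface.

A 14-gonal bipyramid: V=16, E=42, F=28.
Attach a regular icosahedron (V=12, E=30, F=20) along a 3-gon: merge 3 vertices and 3 edges, delete both glued faces → V=25, E=69, F=46.
Attach a 14-gonal pyramid (V=15, E=28, F=15) along a 3-gon: merge 3 vertices and 3 edges, delete both glued faces → V=37, E=94, F=59.
Check: V − E + F = 37 − 94 + 59 = 2.

59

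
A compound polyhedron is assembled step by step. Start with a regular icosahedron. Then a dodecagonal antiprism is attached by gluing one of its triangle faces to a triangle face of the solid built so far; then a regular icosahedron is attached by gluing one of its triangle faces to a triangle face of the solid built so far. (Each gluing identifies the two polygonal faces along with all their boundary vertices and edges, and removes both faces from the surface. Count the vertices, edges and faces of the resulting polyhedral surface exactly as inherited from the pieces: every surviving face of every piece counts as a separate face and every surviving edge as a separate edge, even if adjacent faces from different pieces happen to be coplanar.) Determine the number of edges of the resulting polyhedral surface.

A regular icosahedron: V=12, E=30, F=20.
Attach a dodecagonal antiprism (V=24, E=48, F=26) along a 3-gon: merge 3 vertices and 3 edges, delete both glued faces → V=33, E=75, F=44.
Attach a regular icosahedron (V=12, E=30, F=20) along a 3-gon: merge 3 vertices and 3 edges, delete both glued faces → V=42, E=102, F=62.
Check: V − E + F = 42 − 102 + 62 = 2.

102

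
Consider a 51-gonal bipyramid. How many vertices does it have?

A bipyramid over an n-gon has 2n triangular faces and n + 2 vertices: V = 51 + 2 = 53, E = 3·51 = 153, F = 2·51 = 102.

53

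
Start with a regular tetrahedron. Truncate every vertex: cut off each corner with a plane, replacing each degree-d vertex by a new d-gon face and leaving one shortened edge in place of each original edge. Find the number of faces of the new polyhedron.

8

The base solid has V = 4, E = 6, F = 4.
Truncation replaces each original edge-end by a new vertex, so V′ = 2E = 12.
Each original edge survives, and each old vertex of degree d contributes d new edges; summing degrees gives Σd = 2E, so E′ = E + 2E = 3E = 18.
Each original face survives and each original vertex becomes one new face: F′ = F + V = 8.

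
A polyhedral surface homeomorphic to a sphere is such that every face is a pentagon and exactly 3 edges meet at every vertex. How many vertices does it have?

20

Each face has 5 edges and each edge borders two faces, so 2E = 5F.
Each vertex has degree 3, so 3V = 2E and hence V = 5F/3.
Euler: V − E + F = 2 ⇒ (5F/3) − (5F/2) + F = 2.
Multiply by 6: (10 − 15 + 6)F = 12, i.e. 1F = 12.
So F = 12, E = 5·12/2 = 30, V = 5·12/3 = 20.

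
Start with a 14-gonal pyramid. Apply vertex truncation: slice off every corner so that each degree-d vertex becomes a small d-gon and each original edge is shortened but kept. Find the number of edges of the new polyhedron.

84

The base solid has V = 15, E = 28, F = 15.
Truncation replaces each original edge-end by a new vertex, so V′ = 2E = 56.
Each original edge survives, and each old vertex of degree d contributes d new edges; summing degrees gives Σd = 2E, so E′ = E + 2E = 3E = 84.
Each original face survives and each original vertex becomes one new face: F′ = F + V = 30.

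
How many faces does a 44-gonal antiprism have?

90

An antiprism on an n-gon has two n-gon caps and 2n triangles: V = 2·44 = 88, E = 4·44 = 176, F = 2·44 + 2 = 90.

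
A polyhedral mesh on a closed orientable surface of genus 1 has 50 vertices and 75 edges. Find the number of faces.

For a closed orientable surface of genus 1, χ = 2 − 2·1 = 0.
F = 0 − V + E = 0 − 50 + 75 = 25.

25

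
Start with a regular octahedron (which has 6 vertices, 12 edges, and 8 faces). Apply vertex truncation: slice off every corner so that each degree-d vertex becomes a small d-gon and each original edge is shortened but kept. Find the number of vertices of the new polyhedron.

24

Truncation replaces each original edge-end by a new vertex, so V′ = 2E = 24.
Each original edge survives, and each old vertex of degree d contributes d new edges; summing degrees gives Σd = 2E, so E′ = E + 2E = 3E = 36.
Each original face survives and each original vertex becomes one new face: F′ = F + V = 14.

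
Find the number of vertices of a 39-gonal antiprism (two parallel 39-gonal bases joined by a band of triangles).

78

An antiprism on an n-gon has two n-gon caps and 2n triangles: V = 2·39 = 78, E = 4·39 = 156, F = 2·39 + 2 = 80.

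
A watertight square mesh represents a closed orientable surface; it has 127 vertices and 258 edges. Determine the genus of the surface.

2

Every face is a square and each edge borders two faces, so 4F = 2·258, giving F = 129.
χ = V − E + F = 127 − 258 + 129 = -2.
For a closed orientable surface χ = 2 − 2g, so g = (2 − (-2))/2 = 2.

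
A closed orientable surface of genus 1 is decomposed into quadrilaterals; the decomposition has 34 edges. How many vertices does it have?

χ = 2 − 2·1 = 0, and every face is a square so 4F = 2E.
F = 2E/4 = 17. Then V = 0 + E − F = 0 + 34 − 17 = 17.

17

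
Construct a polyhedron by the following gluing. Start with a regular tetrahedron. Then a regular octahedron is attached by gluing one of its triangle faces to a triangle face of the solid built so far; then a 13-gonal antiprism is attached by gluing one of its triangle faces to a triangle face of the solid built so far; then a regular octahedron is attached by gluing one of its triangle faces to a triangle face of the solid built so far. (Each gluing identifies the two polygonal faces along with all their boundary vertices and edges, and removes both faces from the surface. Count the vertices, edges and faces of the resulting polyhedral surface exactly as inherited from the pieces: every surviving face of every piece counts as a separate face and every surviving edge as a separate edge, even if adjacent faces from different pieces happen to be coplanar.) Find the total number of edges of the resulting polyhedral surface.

73

A regular tetrahedron: V=4, E=6, F=4.
Attach a regular octahedron (V=6, E=12, F=8) along a 3-gon: merge 3 vertices and 3 edges, delete both glued faces → V=7, E=15, F=10.
Attach a 13-gonal antiprism (V=26, E=52, F=28) along a 3-gon: merge 3 vertices and 3 edges, delete both glued faces → V=30, E=64, F=36.
Attach a regular octahedron (V=6, E=12, F=8) along a 3-gon: merge 3 vertices and 3 edges, delete both glued faces → V=33, E=73, F=42.
Check: V − E + F = 33 − 73 + 42 = 2.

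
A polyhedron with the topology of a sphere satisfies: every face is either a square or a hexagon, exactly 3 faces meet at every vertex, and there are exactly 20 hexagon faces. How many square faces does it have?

6

Let x be the number of squares; then F = 20 + x.
Edge–face incidences: 2E = 6·20 + 4·x = 120 + 4x.
Every vertex has degree 3, so 3V = 2E.
Euler: V − E + F = 2 ⇒ (2E)/3 − E + (20 + x) = 2.
Multiply by 6: 2·(2E) − 3·(2E) + 6·(20 + x) = 12, i.e. 120 + 6x − (120 + 4x) = 12.
Collecting terms: 2x = 12, so x = 6.
Then 2E = 120 + 4·6 = 144, so E = 72, V = 2E/3 = 48, F = 20 + 6 = 26.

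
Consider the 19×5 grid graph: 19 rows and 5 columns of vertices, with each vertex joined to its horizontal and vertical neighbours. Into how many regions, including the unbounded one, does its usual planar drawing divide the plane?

73

The grid has V = 19·5 = 95 vertices and E = 19·4 + 5·18 = 166 edges.
F = 2 − V + E = 2 − 95 + 166 = 73.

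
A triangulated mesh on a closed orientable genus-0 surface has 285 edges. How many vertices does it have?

χ = 2 − 2·0 = 2, and every face is a triangle so 3F = 2E.
F = 2E/3 = 190. Then V = 2 + E − F = 2 + 285 − 190 = 97.

97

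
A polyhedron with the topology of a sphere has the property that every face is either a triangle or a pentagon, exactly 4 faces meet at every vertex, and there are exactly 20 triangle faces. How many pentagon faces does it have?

Let x be the number of pentagons; then F = 20 + x.
Edge–face incidences: 2E = 3·20 + 5·x = 60 + 5x.
Every vertex has degree 4, so 4V = 2E.
Euler: V − E + F = 2 ⇒ (2E)/4 − E + (20 + x) = 2.
Multiply by 8: 2·(2E) − 4·(2E) + 8·(20 + x) = 16, i.e. 160 + 8x − 2·(60 + 5x) = 16.
Collecting terms: −2x + 40 = 16, so −2x = −24, so x = 12.
Then 2E = 60 + 5·12 = 120, so E = 60, V = 2E/4 = 30, F = 20 + 12 = 32.

12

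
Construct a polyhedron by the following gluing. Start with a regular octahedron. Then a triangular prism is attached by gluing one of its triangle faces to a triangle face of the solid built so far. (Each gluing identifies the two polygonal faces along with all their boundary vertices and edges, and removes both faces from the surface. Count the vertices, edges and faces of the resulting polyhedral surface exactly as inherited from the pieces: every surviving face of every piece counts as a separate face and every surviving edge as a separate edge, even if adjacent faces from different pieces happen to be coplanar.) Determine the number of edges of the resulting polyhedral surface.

A regular octahedron: V=6, E=12, F=8.
Attach a triangular prism (V=6, E=9, F=5) along a 3-gon: merge 3 vertices and 3 edges, delete both glued faces → V=9, E=18, F=11.
Check: V − E + F = 9 − 18 + 11 = 2.

18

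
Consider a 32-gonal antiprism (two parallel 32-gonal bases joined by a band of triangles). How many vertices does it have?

64

An antiprism on an n-gon has two n-gon caps and 2n triangles: V = 2·32 = 64, E = 4·32 = 128, F = 2·32 + 2 = 66.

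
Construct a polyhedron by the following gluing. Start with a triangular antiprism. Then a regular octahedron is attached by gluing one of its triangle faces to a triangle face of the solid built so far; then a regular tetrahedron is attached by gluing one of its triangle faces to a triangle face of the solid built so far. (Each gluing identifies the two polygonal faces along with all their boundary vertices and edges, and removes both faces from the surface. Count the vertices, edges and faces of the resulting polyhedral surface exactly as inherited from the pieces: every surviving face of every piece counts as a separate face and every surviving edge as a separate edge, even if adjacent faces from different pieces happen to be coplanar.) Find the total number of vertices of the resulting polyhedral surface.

A triangular antiprism: V=6, E=12, F=8.
Attach a regular octahedron (V=6, E=12, F=8) along a 3-gon: merge 3 vertices and 3 edges, delete both glued faces → V=9, E=21, F=14.
Attach a regular tetrahedron (V=4, E=6, F=4) along a 3-gon: merge 3 vertices and 3 edges, delete both glued faces → V=10, E=24, F=16.
Check: V − E + F = 10 − 24 + 16 = 2.

10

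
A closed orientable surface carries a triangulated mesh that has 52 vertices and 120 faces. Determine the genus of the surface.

Every face is a triangle, so 2E = 3·120 = 360, giving E = 180.
χ = V − E + F = 52 − 180 + 120 = -8.
For a closed orientable surface χ = 2 − 2g, so g = (2 − (-8))/2 = 5.

5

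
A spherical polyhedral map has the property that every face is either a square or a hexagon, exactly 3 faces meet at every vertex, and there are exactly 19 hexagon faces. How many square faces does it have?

6

Let x be the number of squares; then F = 19 + x.
Edge–face incidences: 2E = 6·19 + 4·x = 114 + 4x.
Every vertex has degree 3, so 3V = 2E.
Euler: V − E + F = 2 ⇒ (2E)/3 − E + (19 + x) = 2.
Multiply by 6: 2·(2E) − 3·(2E) + 6·(19 + x) = 12, i.e. 114 + 6x − (114 + 4x) = 12.
Collecting terms: 2x = 12, so x = 6.
Then 2E = 114 + 4·6 = 138, so E = 69, V = 2E/3 = 46, F = 19 + 6 = 25.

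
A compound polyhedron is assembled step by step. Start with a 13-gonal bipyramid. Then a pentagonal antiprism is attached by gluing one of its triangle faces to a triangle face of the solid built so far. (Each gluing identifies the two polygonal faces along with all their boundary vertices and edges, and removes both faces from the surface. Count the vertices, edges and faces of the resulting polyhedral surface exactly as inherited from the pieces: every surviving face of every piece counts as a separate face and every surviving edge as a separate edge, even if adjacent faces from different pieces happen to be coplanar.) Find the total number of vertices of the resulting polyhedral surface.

A 13-gonal bipyramid: V=15, E=39, F=26.
Attach a pentagonal antiprism (V=10, E=20, F=12) along a 3-gon: merge 3 vertices and 3 edges, delete both glued faces → V=22, E=56, F=36.
Check: V − E + F = 22 − 56 + 36 = 2.

22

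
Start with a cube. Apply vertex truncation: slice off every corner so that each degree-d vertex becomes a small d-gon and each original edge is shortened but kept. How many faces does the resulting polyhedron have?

The base solid has V = 8, E = 12, F = 6.
Truncation replaces each original edge-end by a new vertex, so V′ = 2E = 24.
Each original edge survives, and each old vertex of degree d contributes d new edges; summing degrees gives Σd = 2E, so E′ = E + 2E = 3E = 36.
Each original face survives and each original vertex becomes one new face: F′ = F + V = 14.

14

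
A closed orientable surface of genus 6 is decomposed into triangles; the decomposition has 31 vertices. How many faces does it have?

82

χ = 2 − 2·6 = -10, and every face is a triangle so 3F = 2E.
V − E + F = -10 with E = 3F/2 gives 31 − (3/2 − 1)·F = -10, so F = 82 and E = 123.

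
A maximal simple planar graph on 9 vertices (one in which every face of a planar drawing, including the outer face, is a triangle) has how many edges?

In a plane triangulation 3F = 2E and V − E + F = 2, so E = 3V − 6 = 3·9 − 6 = 21.

21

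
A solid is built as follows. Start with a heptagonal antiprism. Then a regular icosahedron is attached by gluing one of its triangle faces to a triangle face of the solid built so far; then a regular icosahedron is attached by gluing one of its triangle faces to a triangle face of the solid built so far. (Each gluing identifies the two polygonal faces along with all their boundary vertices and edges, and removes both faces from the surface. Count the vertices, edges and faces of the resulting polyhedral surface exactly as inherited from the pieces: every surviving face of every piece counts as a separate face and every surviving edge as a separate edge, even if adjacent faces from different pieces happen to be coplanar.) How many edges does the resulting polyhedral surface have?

82

A heptagonal antiprism: V=14, E=28, F=16.
Attach a regular icosahedron (V=12, E=30, F=20) along a 3-gon: merge 3 vertices and 3 edges, delete both glued faces → V=23, E=55, F=34.
Attach a regular icosahedron (V=12, E=30, F=20) along a 3-gon: merge 3 vertices and 3 edges, delete both glued faces → V=32, E=82, F=52.
Check: V − E + F = 32 − 82 + 52 = 2.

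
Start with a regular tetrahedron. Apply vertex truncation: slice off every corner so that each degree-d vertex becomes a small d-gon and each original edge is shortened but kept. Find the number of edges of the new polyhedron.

The base solid has V = 4, E = 6, F = 4.
Truncation replaces each original edge-end by a new vertex, so V′ = 2E = 12.
Each original edge survives, and each old vertex of degree d contributes d new edges; summing degrees gives Σd = 2E, so E′ = E + 2E = 3E = 18.
Each original face survives and each original vertex becomes one new face: F′ = F + V = 8.

18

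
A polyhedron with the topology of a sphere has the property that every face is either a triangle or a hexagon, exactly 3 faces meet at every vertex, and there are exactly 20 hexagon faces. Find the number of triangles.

4

Let x be the number of triangles; then F = 20 + x.
Edge–face incidences: 2E = 6·20 + 3·x = 120 + 3x.
Every vertex has degree 3, so 3V = 2E.
Euler: V − E + F = 2 ⇒ (2E)/3 − E + (20 + x) = 2.
Multiply by 6: 2·(2E) − 3·(2E) + 6·(20 + x) = 12, i.e. 120 + 6x − (120 + 3x) = 12.
Collecting terms: 3x = 12, so x = 4.
Then 2E = 120 + 3·4 = 132, so E = 66, V = 2E/3 = 44, F = 20 + 4 = 24.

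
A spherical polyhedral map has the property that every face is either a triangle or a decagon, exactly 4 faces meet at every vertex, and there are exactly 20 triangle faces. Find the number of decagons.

2

Let x be the number of decagons; then F = 20 + x.
Edge–face incidences: 2E = 3·20 + 10·x = 60 + 10x.
Every vertex has degree 4, so 4V = 2E.
Euler: V − E + F = 2 ⇒ (2E)/4 − E + (20 + x) = 2.
Multiply by 8: 2·(2E) − 4·(2E) + 8·(20 + x) = 16, i.e. 160 + 8x − 2·(60 + 10x) = 16.
Collecting terms: −12x + 40 = 16, so −12x = −24, so x = 2.
Then 2E = 60 + 10·2 = 80, so E = 40, V = 2E/4 = 20, F = 20 + 2 = 22.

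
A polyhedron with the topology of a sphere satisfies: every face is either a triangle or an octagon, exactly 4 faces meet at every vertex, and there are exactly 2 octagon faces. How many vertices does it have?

Let x be the number of triangles; then F = 2 + x.
Edge–face incidences: 2E = 8·2 + 3·x = 16 + 3x.
Every vertex has degree 4, so 4V = 2E.
Euler: V − E + F = 2 ⇒ (2E)/4 − E + (2 + x) = 2.
Multiply by 8: 2·(2E) − 4·(2E) + 8·(2 + x) = 16, i.e. 16 + 8x − 2·(16 + 3x) = 16.
Collecting terms: 2x − 16 = 16, so 2x = 32, so x = 16.
Then 2E = 16 + 3·16 = 64, so E = 32, V = 2E/4 = 16, F = 2 + 16 = 18.

16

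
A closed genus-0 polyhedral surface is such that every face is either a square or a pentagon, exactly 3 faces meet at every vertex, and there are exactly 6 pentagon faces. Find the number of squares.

3

Let x be the number of squares; then F = 6 + x.
Edge–face incidences: 2E = 5·6 + 4·x = 30 + 4x.
Every vertex has degree 3, so 3V = 2E.
Euler: V − E + F = 2 ⇒ (2E)/3 − E + (6 + x) = 2.
Multiply by 6: 2·(2E) − 3·(2E) + 6·(6 + x) = 12, i.e. 36 + 6x − (30 + 4x) = 12.
Collecting terms: 2x + 6 = 12, so 2x = 6, so x = 3.
Then 2E = 30 + 4·3 = 42, so E = 21, V = 2E/3 = 14, F = 6 + 3 = 9.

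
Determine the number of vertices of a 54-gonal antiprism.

An antiprism on an n-gon has two n-gon caps and 2n triangles: V = 2·54 = 108, E = 4·54 = 216, F = 2·54 + 2 = 110.

108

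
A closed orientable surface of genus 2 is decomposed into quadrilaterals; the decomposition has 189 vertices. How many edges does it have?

382

χ = 2 − 2·2 = -2, and every face is a square so 4F = 2E.
V − E + F = -2 with E = 4F/2 gives 189 − (4/2 − 1)·F = -2, so F = 191 and E = 382.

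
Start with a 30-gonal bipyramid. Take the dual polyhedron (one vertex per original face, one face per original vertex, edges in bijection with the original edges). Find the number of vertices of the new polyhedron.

The base solid has V = 32, E = 90, F = 60.
The dual swaps V and F and preserves E: V′ = F = 60, E′ = E = 90, F′ = V = 32.

60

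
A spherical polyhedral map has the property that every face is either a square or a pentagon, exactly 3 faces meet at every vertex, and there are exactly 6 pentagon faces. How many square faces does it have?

3

Let x be the number of squares; then F = 6 + x.
Edge–face incidences: 2E = 5·6 + 4·x = 30 + 4x.
Every vertex has degree 3, so 3V = 2E.
Euler: V − E + F = 2 ⇒ (2E)/3 − E + (6 + x) = 2.
Multiply by 6: 2·(2E) − 3·(2E) + 6·(6 + x) = 12, i.e. 36 + 6x − (30 + 4x) = 12.
Collecting terms: 2x + 6 = 12, so 2x = 6, so x = 3.
Then 2E = 30 + 4·3 = 42, so E = 21, V = 2E/3 = 14, F = 6 + 3 = 9.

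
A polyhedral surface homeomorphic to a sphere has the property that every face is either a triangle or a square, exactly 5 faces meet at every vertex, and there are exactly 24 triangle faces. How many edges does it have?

Let x be the number of squares; then F = 24 + x.
Edge–face incidences: 2E = 3·24 + 4·x = 72 + 4x.
Every vertex has degree 5, so 5V = 2E.
Euler: V − E + F = 2 ⇒ (2E)/5 − E + (24 + x) = 2.
Multiply by 10: 2·(2E) − 5·(2E) + 10·(24 + x) = 20, i.e. 240 + 10x − 3·(72 + 4x) = 20.
Collecting terms: −2x + 24 = 20, so −2x = −4, so x = 2.
Then 2E = 72 + 4·2 = 80, so E = 40, V = 2E/5 = 16, F = 24 + 2 = 26.

40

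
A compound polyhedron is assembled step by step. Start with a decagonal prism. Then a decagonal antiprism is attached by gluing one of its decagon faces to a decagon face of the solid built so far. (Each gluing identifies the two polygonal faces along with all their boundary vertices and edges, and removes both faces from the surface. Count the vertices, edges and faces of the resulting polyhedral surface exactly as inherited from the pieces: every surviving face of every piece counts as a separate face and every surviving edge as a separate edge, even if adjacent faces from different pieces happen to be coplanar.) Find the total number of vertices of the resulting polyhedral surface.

30

A decagonal prism: V=20, E=30, F=12.
Attach a decagonal antiprism (V=20, E=40, F=22) along a 10-gon: merge 10 vertices and 10 edges, delete both glued faces → V=30, E=60, F=32.
Check: V − E + F = 30 − 60 + 32 = 2.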